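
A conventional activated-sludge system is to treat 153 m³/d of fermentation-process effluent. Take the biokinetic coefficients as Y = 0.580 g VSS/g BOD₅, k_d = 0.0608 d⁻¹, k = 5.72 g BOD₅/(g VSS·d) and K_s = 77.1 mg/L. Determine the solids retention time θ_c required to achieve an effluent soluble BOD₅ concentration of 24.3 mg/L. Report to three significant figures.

θ_c ≈ 1.36 d

Specific growth rate at S = 24.3 mg/L: μ = YkS/(K_s+S) = 0.580·5.72·24.3/(77.1+24.3) = 0.7950 d⁻¹.
Then 1/θ_c = μ − k_d = 0.7950 − 0.0608 = 0.7342 d⁻¹, giving θ_c = 1.362 d.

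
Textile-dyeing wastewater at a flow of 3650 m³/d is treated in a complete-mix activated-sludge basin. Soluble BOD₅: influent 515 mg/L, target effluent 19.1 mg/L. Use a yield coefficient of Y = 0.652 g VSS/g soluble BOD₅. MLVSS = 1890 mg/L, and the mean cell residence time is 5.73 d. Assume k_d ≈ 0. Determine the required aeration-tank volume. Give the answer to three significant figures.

V ≈ 3580 m³

Biomass mass balance (decay neglected): V·X = Y·Q·(S₀ − S)·θ_c, so V = 0.652 × 3650 × (515 − 19.1) × 5.73 / 1890 = 3578 m³.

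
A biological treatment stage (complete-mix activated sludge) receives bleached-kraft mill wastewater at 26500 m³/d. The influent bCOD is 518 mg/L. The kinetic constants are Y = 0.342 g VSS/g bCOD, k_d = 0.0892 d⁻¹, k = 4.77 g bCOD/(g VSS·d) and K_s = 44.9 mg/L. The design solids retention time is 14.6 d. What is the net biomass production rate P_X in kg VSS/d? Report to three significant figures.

For a completely mixed reactor with recycle the Lawrence–McCarty relation gives S = K_s·(1 + k_d·θ_c) / [θ_c·(Y·k − k_d) − 1] = 44.9 × (1 + 0.0892 × 14.6) / [14.6 × (0.342 × 4.77 − 0.0892) − 1] = 103.4 / 21.52 = 4.805 mg/L.
Observed yield with endogenous decay: Y_obs = Y / (1 + k_d·θ_c) = 0.342 / (1 + 0.0892 × 14.6) = 0.342 / 2.302 = 0.1485 g VSS/g bCOD.
Substrate removed = Q·(S₀ − S) = 26500 m³/d × (518 − 4.80) g/m³ = 1.36×10^7 g/d = 13600 kg/d.
Biomass produced: P_X = Y_obs·Q·ΔS = 0.1485 × 13600 ≈ 2020 kg VSS/d.

P_X ≈ 2020 kg VSS/d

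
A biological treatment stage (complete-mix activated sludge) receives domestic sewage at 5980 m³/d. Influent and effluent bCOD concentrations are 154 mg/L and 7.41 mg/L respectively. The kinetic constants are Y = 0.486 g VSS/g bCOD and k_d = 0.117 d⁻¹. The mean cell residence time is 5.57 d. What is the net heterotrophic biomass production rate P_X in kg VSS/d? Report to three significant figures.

Observed yield with endogenous decay: Y_obs = Y / (1 + k_d·θ_c) = 0.486 / (1 + 0.117 × 5.57) = 0.486 / 1.652 = 0.2942 g VSS/g bCOD.
Substrate removed = Q·(S₀ − S) = 5980 m³/d × (154 − 7.41) g/m³ = 8.77×10^5 g/d = 876.6 kg/d.
P_X = Y_obs · Q(S₀ − S) = 0.2942 × 876.6 = 257.9 kg VSS/d.

P_X ≈ 258 kg VSS/d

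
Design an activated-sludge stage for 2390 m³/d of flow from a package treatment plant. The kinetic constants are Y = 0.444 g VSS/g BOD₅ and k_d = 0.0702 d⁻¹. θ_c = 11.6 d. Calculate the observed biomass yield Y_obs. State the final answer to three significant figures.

Observed yield with endogenous decay: Y_obs = Y / (1 + k_d·θ_c) = 0.444 / (1 + 0.0702 × 11.6) = 0.444 / 1.814 = 0.2447 g VSS/g BOD₅.

Y_obs ≈ 0.245 g VSS/g BOD₅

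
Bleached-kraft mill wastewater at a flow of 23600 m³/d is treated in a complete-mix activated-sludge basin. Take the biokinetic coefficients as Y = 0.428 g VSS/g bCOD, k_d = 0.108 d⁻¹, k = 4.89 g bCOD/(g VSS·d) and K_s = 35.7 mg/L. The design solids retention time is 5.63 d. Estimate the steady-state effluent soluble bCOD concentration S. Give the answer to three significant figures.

From the Monod/SRT balance for a CMAS, S = K_s·(1+k_d θ_c)/[θ_c·(Y k − k_d) − 1] = 35.7 × (1 + 0.108 × 5.63) / [5.63 × (0.428 × 4.89 − 0.108) − 1] = 57.41 / 10.18 = 5.642 mg/L.

S ≈ 5.64 mg/L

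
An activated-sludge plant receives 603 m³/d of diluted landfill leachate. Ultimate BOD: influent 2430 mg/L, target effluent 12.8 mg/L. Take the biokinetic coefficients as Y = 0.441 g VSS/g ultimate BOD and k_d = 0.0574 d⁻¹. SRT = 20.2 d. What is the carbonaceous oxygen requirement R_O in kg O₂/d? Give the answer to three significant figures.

Correct the yield for decay: Y_obs = Y/(1 + k_d θ_c) = 0.441 / (1 + 0.0574 × 20.2) = 0.441 / 2.159 = 0.2042.
Mass of ultimate BOD removed per day: Q(S₀ − S) = 603 × 2417 g/m³ = 1458 kg/d.
Net sludge production P_X = 0.2042 × 1458 = 297.7 kg VSS/d.
R_O = Q·(S₀ − S) − 1.42·P_X = 1458 − 1.42 × 297.7 = 1035 kg O₂/d.

R_O ≈ 1030 kg O₂/d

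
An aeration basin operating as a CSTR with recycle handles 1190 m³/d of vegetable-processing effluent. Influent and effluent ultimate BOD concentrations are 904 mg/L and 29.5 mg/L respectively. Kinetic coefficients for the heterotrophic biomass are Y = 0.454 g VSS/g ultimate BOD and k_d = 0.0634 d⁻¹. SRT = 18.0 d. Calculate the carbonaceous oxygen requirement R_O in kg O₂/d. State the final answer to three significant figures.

The observed yield is Y_obs = Y/(1 + k_d·θ_c) = 0.454 / (1 + 0.0634 × 18.0) = 0.454 / 2.141 = 0.2120 g VSS per g ultimate BOD removed.
ΔS = 904 − 29.5 = 874.5 mg/L, so the substrate removal rate is 1190 × 874.5/1000 = 1041 kg ultimate BOD/d.
Biomass synthesised: P_X = Y_obs × 1041 = 220.7 kg VSS/d.
R_O = Q·(S₀ − S) − 1.42·P_X = 1041 − 1.42 × 220.7 = 727.3 kg O₂/d.

R_O ≈ 727 kg O₂/d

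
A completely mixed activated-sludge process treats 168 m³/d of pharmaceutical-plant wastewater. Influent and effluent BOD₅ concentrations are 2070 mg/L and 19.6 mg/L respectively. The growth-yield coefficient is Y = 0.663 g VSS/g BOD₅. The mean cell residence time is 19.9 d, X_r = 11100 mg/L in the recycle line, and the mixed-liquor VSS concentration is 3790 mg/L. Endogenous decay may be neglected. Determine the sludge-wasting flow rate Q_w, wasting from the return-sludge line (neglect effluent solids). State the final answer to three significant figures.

Q_w ≈ 20.6 m³/d

V·X = Y·Q·ΔS·θ_c gives V = 0.663 × 168 × (2070 − 19.6) × 19.9 / 3790 = 1199 m³.
Q_w = (V·X)/(θ_c X_r) = 1199 × 3790 / (19.9 × 11100) = 20.57 m³/d.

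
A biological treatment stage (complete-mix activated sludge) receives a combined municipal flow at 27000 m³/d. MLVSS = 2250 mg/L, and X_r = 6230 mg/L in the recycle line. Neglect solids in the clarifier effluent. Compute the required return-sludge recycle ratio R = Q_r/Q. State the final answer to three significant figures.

R ≈ 0.565

Mass balance around the secondary clarifier (neglecting effluent solids): R = X / (X_r − X) = 2250 / (6230 − 2250) = 0.5653.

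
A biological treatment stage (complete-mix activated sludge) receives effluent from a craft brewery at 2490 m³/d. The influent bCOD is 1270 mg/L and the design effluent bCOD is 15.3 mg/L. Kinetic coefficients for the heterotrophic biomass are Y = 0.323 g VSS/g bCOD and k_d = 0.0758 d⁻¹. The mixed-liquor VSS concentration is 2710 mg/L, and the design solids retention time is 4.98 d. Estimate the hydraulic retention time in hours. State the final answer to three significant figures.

Rearranging the biomass balance for a CMAS with decay, V = Y·Q·ΔS·θ_c / [X·(1+k_d θ_c)] = 0.323 × 2490 × (1270 − 15.3) × 4.98 / [2710 × (1 + 0.0758 × 4.98)] = 5.03×10^6 / 3733 = 1346 m³.
τ = V/Q = 1346/2490 = 0.5406 d, or 12.98 h.

τ ≈ 13.0 h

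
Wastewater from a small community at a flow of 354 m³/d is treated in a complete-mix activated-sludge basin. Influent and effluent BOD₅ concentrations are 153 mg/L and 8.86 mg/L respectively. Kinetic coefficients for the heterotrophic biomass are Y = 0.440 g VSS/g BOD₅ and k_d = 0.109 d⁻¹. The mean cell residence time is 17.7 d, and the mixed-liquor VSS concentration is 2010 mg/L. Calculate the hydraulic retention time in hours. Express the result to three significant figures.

From the SRT design equation V = Y Q (S₀−S) θ_c / [X (1 + k_d θ_c)] = 0.440 × 354 × (153 − 8.86) × 17.7 / [2010 × (1 + 0.109 × 17.7)] = 3.97×10^5 / 5888 = 67.49 m³.
τ = V/Q = 67.49/354 = 0.1907 d, or 4.576 h.

τ ≈ 4.58 h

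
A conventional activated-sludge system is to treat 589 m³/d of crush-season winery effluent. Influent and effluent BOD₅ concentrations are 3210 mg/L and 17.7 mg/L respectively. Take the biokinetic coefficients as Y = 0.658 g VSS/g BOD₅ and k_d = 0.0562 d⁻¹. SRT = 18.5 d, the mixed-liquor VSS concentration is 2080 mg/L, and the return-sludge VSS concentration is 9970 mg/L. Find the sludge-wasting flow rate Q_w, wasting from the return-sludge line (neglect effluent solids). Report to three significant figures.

Q_w ≈ 60.8 m³/d

Steady-state biomass mass balance: V·X·(1 + k_d·θ_c) = Y·Q·(S₀ − S)·θ_c, so V = 0.658 × 589 × (3210 − 17.7) × 18.5 / [2080 × (1 + 0.0562 × 18.5)] = 2.29×10^7 / 4243 = 5395 m³.
θ_c = V·X/(Q_w·X_r) when wasting from the recycle, so Q_w = V·X/(θ_c·X_r) = 5395 × 2080 / (18.5 × 9970) = 60.84 m³/d.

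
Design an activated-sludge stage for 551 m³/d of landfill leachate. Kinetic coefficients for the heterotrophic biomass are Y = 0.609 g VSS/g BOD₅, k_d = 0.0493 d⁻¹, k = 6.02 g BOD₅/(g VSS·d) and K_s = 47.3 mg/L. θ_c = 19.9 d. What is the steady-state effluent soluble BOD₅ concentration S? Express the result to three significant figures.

S ≈ 1.32 mg/L

From the Monod/SRT balance for a CMAS, S = K_s·(1+k_d θ_c)/[θ_c·(Y k − k_d) − 1] = 47.3 × (1 + 0.0493 × 19.9) / [19.9 × (0.609 × 6.02 − 0.0493) − 1] = 93.70 / 70.98 = 1.320 mg/L.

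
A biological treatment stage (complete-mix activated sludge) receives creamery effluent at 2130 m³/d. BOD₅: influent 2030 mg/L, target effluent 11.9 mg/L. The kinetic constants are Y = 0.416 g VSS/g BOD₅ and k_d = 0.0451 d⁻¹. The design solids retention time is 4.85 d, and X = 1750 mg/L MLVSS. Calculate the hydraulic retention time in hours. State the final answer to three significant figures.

From the SRT design equation V = Y Q (S₀−S) θ_c / [X (1 + k_d θ_c)] = 0.416 × 2130 × (2030 − 11.9) × 4.85 / [1750 × (1 + 0.0451 × 4.85)] = 8.67×10^6 / 2133 = 4066 m³.
HRT = V/Q = 4066 m³ / 2130 m³·d⁻¹ = 1.909 d × 24 = 45.82 h.

τ ≈ 45.8 h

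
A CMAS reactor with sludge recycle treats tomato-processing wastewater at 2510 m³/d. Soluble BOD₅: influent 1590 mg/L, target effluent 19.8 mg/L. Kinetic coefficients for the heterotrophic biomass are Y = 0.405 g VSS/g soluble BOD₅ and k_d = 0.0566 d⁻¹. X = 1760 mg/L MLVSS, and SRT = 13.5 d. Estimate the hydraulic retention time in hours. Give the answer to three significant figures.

τ ≈ 66.4 h

Steady-state biomass mass balance: V·X·(1 + k_d·θ_c) = Y·Q·(S₀ − S)·θ_c, so V = 0.405 × 2510 × (1590 − 19.8) × 13.5 / [1760 × (1 + 0.0566 × 13.5)] = 2.15×10^7 / 3105 = 6940 m³.
HRT = V/Q = 6940 m³ / 2510 m³·d⁻¹ = 2.765 d × 24 = 66.36 h.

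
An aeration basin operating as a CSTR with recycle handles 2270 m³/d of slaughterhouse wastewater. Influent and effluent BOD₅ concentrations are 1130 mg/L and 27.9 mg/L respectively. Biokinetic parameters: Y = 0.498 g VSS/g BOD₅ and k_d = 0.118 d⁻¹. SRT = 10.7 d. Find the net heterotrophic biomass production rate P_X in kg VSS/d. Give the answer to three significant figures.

P_X ≈ 551 kg VSS/d

Observed yield with endogenous decay: Y_obs = Y / (1 + k_d·θ_c) = 0.498 / (1 + 0.118 × 10.7) = 0.498 / 2.263 = 0.2201 g VSS/g BOD₅.
Mass of BOD₅ removed per day: Q(S₀ − S) = 2270 × 1102 g/m³ = 2502 kg/d.
Net biomass production P_X = Y_obs × Q·(S₀ − S) = 0.2201 × 2502 = 550.6 kg VSS/d.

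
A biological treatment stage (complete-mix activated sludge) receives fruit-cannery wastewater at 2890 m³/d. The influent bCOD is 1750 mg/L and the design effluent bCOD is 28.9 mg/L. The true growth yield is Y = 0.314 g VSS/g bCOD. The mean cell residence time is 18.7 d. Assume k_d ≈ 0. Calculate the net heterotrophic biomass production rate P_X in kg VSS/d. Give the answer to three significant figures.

P_X ≈ 1560 kg VSS/d

Since k_d ≈ 0, Y_obs = Y = 0.314 g VSS/g bCOD.
Q·(S₀ − S) = 2890 × (1750 − 28.9) × 10⁻³ = 4974 kg/d removed.
So the net sludge growth is P_X = 0.3140 × 4974 = 1562 kg VSS/d.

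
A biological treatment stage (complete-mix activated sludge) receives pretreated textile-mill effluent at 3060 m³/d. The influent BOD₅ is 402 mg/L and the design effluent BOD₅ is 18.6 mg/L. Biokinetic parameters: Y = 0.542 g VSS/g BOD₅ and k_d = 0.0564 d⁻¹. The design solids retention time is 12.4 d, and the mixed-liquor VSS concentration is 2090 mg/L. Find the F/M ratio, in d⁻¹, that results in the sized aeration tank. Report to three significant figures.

F/M ≈ 0.265 d⁻¹

From the SRT design equation V = Y Q (S₀−S) θ_c / [X (1 + k_d θ_c)] = 0.542 × 3060 × (402 − 18.6) × 12.4 / [2090 × (1 + 0.0564 × 12.4)] = 7.88×10^6 / 3552 = 2220 m³.
Food-to-microorganism ratio F/M = Q S₀ / (V X) = 3060 × 402 / (2220 × 2090) = 0.2651 d⁻¹.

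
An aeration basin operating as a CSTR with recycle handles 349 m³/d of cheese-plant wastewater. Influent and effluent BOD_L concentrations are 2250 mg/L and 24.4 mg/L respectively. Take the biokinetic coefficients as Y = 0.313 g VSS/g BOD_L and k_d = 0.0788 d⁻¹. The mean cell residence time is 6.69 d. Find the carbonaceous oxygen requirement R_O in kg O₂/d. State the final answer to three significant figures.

R_O ≈ 551 kg O₂/d

Observed yield with endogenous decay: Y_obs = Y / (1 + k_d·θ_c) = 0.313 / (1 + 0.0788 × 6.69) = 0.313 / 1.527 = 0.2050 g VSS/g BOD_L.
Substrate removed = Q·(S₀ − S) = 349 m³/d × (2250 − 24.4) g/m³ = 7.77×10^5 g/d = 776.7 kg/d.
Biomass synthesised: P_X = Y_obs × 776.7 = 159.2 kg VSS/d.
R_O = Q·(S₀ − S) − 1.42·P_X = 776.7 − 1.42 × 159.2 = 550.7 kg O₂/d.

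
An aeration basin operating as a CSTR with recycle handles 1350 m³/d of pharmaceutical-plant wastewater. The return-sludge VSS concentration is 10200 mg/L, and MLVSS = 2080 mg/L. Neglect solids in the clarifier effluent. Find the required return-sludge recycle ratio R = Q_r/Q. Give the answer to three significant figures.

R = Q_r/Q = X/(X_r − X) = 2080 / (10200 − 2080) = 0.2562.

R ≈ 0.256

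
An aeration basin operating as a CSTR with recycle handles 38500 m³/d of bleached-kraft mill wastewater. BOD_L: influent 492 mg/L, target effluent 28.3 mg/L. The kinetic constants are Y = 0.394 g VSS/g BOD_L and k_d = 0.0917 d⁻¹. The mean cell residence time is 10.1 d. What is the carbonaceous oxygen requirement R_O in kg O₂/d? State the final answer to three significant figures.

The observed yield is Y_obs = Y/(1 + k_d·θ_c) = 0.394 / (1 + 0.0917 × 10.1) = 0.394 / 1.926 = 0.2046 g VSS per g BOD_L removed.
Mass of BOD_L removed per day: Q(S₀ − S) = 38500 × 463.7 g/m³ = 17852 kg/d.
P_X = Y_obs·Q·(S₀ − S) = 0.2046 × 17852 = 3652 kg VSS/d.
R_O = Q·(S₀ − S) − 1.42·P_X = 17852 − 1.42 × 3652 = 12667 kg O₂/d.

R_O ≈ 12700 kg O₂/d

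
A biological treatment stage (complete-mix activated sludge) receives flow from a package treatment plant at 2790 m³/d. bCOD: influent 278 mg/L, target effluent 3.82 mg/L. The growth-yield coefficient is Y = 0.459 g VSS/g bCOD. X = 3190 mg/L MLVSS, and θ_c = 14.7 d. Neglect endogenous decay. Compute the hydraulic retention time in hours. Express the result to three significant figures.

With k_d = 0 the design equation reduces to V = Y Q (S₀−S) θ_c / X = 0.459 × 2790 × (278 − 3.82) × 14.7 / 3190 = 1618 m³.
Hydraulic retention time τ = V/Q = 1618 / 2790 = 0.5799 d = 13.92 h.

τ ≈ 13.9 h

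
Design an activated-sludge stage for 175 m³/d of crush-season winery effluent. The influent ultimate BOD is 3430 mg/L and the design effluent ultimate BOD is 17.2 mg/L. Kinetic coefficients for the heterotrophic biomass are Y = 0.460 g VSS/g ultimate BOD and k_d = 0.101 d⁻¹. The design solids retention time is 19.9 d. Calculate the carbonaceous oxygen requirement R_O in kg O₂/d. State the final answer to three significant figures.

Y_obs = Y / (1 + k_d θ_c) = 0.460 / (1 + 0.101 × 19.9) = 0.460 / 3.010 = 0.1528.
Substrate removed = Q·(S₀ − S) = 175 m³/d × (3430 − 17.2) g/m³ = 5.97×10^5 g/d = 597.2 kg/d.
P_X = Y_obs·Q·(S₀ − S) = 0.1528 × 597.2 = 91.28 kg VSS/d.
R_O = Q·ΔS − 1.42 P_X = 597.2 − 129.6 = 467.6 kg O₂/d.

R_O ≈ 468 kg O₂/d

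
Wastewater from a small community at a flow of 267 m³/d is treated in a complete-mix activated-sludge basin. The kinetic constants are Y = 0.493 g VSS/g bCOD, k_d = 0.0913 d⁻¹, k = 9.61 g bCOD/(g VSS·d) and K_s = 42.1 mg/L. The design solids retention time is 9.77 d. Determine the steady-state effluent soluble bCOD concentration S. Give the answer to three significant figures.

From the Monod/SRT balance for a CMAS, S = K_s·(1+k_d θ_c)/[θ_c·(Y k − k_d) − 1] = 42.1 × (1 + 0.0913 × 9.77) / [9.77 × (0.493 × 9.61 − 0.0913) − 1] = 79.65 / 44.40 = 1.794 mg/L.

S ≈ 1.79 mg/L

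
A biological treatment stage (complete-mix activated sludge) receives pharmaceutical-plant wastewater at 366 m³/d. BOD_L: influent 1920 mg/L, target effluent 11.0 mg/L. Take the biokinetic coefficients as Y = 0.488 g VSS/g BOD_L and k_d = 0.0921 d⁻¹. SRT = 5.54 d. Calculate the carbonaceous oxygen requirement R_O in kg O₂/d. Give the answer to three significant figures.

R_O ≈ 378 kg O₂/d

The observed yield is Y_obs = Y/(1 + k_d·θ_c) = 0.488 / (1 + 0.0921 × 5.54) = 0.488 / 1.510 = 0.3231 g VSS per g BOD_L removed.
Substrate removed = Q·(S₀ − S) = 366 m³/d × (1920 − 11.0) g/m³ = 6.99×10^5 g/d = 698.7 kg/d.
Biomass synthesised: P_X = Y_obs × 698.7 = 225.8 kg VSS/d.
Carbonaceous O₂ demand = substrate oxidised − cell-mass equivalent = 698.7 − 1.42 × 225.8 = 378.1 kg O₂/d.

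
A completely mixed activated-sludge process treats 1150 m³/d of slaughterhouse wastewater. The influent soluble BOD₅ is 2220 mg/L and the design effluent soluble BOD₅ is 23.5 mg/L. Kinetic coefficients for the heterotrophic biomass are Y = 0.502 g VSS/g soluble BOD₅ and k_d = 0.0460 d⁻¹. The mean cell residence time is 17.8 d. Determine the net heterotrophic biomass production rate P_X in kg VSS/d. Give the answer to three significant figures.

The observed yield is Y_obs = Y/(1 + k_d·θ_c) = 0.502 / (1 + 0.0460 × 17.8) = 0.502 / 1.819 = 0.2760 g VSS per g soluble BOD₅ removed.
Mass of soluble BOD₅ removed per day: Q(S₀ − S) = 1150 × 2196 g/m³ = 2526 kg/d.
Biomass produced: P_X = Y_obs·Q·ΔS = 0.2760 × 2526 ≈ 697.2 kg VSS/d.

P_X ≈ 697 kg VSS/d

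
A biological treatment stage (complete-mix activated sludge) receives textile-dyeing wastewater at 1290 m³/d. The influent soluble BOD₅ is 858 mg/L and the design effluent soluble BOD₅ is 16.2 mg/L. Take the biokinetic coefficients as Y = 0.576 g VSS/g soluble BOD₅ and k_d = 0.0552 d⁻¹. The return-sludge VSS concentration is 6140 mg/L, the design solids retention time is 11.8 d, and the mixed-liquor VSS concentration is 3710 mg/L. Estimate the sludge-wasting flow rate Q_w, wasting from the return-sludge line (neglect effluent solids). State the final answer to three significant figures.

Rearranging the biomass balance for a CMAS with decay, V = Y·Q·ΔS·θ_c / [X·(1+k_d θ_c)] = 0.576 × 1290 × (858 − 16.2) × 11.8 / [3710 × (1 + 0.0552 × 11.8)] = 7.38×10^6 / 6127 = 1205 m³.
Wasting from the return line (neglecting effluent solids): Q_w = V·X / (θ_c·X_r) = 1205 × 3710 / (11.8 × 6140) = 61.69 m³/d.

Q_w ≈ 61.7 m³/d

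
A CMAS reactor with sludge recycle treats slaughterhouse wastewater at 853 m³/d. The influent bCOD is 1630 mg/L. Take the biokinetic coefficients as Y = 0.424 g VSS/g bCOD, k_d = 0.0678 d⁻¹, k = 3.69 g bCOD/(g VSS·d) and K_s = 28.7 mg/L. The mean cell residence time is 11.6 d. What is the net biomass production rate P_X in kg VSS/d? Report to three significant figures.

Effluent substrate depends only on kinetics and SRT: S = K_s(1 + k_d θ_c) / [θ_c(Yk − k_d) − 1] = 28.7 × (1 + 0.0678 × 11.6) / [11.6 × (0.424 × 3.69 − 0.0678) − 1] = 51.27 / 16.36 = 3.134 mg/L.
The observed yield is Y_obs = Y/(1 + k_d·θ_c) = 0.424 / (1 + 0.0678 × 11.6) = 0.424 / 1.786 = 0.2373 g VSS per g bCOD removed.
Q·(S₀ − S) = 853 × (1630 − 3.13) × 10⁻³ = 1388 kg/d removed.
Biomass produced: P_X = Y_obs·Q·ΔS = 0.2373 × 1388 ≈ 329.4 kg VSS/d.

P_X ≈ 329 kg VSS/d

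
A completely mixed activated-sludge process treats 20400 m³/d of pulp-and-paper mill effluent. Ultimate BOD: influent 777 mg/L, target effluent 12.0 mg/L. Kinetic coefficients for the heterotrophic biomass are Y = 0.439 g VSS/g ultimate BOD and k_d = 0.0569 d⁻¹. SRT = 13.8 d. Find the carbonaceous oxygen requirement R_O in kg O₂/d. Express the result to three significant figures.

R_O ≈ 10200 kg O₂/d

Observed yield with endogenous decay: Y_obs = Y / (1 + k_d·θ_c) = 0.439 / (1 + 0.0569 × 13.8) = 0.439 / 1.785 = 0.2459 g VSS/g ultimate BOD.
Mass of ultimate BOD removed per day: Q(S₀ − S) = 20400 × 765.0 g/m³ = 15606 kg/d.
Net sludge production P_X = 0.2459 × 15606 = 3838 kg VSS/d.
Carbonaceous O₂ demand = substrate oxidised − cell-mass equivalent = 15606 − 1.42 × 3838 = 10157 kg O₂/d.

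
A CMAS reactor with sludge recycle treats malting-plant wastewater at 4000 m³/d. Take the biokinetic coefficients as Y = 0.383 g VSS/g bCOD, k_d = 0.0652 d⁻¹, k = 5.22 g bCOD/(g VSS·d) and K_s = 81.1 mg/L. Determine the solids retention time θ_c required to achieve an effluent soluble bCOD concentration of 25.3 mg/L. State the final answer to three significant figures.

At the target effluent, Y k S/(K_s+S) = 0.383×5.22×25.3/106.4 = 0.4754 d⁻¹.
θ_c = 1/(μ − k_d) = 1/(0.4754 − 0.0652) = 1/0.4102 = 2.438 d.

θ_c ≈ 2.44 d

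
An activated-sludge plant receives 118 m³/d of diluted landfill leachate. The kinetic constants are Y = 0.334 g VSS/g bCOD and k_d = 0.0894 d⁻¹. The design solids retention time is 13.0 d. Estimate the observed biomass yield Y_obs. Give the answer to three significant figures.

Y_obs ≈ 0.154 g VSS/g bCOD

Observed yield with endogenous decay: Y_obs = Y / (1 + k_d·θ_c) = 0.334 / (1 + 0.0894 × 13.0) = 0.334 / 2.162 = 0.1545 g VSS/g bCOD.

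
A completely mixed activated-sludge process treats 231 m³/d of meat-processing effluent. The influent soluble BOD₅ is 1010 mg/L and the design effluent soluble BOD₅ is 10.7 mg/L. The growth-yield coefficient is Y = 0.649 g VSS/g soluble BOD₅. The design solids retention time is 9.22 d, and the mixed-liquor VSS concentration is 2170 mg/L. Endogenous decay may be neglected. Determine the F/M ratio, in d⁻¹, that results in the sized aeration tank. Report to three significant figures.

With k_d = 0 the design equation reduces to V = Y Q (S₀−S) θ_c / X = 0.649 × 231 × (1010 − 10.7) × 9.22 / 2170 = 636.5 m³.
F/M = Q·S₀ / (V·X) = 231 × 1010 / (636.5 × 2170) = 0.1689 g soluble BOD₅·(g VSS·d)⁻¹.

F/M ≈ 0.169 d⁻¹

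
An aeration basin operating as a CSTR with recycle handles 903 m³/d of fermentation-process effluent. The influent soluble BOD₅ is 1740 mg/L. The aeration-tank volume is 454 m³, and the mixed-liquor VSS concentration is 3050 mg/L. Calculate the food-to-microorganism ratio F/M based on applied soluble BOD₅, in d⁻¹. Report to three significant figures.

F/M ≈ 1.13 d⁻¹

Food-to-microorganism ratio F/M = Q S₀ / (V X) = 903 × 1740 / (454.0 × 3050) = 1.135 d⁻¹.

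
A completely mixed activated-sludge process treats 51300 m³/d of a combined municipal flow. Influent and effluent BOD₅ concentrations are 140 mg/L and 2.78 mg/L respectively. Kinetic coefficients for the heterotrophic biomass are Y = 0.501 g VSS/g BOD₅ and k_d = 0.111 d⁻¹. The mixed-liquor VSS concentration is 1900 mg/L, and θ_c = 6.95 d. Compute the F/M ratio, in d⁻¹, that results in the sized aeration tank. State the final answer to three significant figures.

From the SRT design equation V = Y Q (S₀−S) θ_c / [X (1 + k_d θ_c)] = 0.501 × 51300 × (140 − 2.78) × 6.95 / [1900 × (1 + 0.111 × 6.95)] = 2.45×10^7 / 3366 = 7282 m³.
F/M = applied load / biomass = Q·S₀/(V·X) = 51300 × 140 / (7282 × 1900) = 0.5191 d⁻¹.

F/M ≈ 0.519 d⁻¹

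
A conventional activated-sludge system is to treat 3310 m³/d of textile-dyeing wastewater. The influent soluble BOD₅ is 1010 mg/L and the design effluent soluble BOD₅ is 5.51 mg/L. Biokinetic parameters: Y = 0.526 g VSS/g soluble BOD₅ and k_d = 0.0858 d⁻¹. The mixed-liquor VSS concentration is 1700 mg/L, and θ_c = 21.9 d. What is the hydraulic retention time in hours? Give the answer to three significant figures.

τ ≈ 56.7 h

Steady-state biomass mass balance: V·X·(1 + k_d·θ_c) = Y·Q·(S₀ − S)·θ_c, so V = 0.526 × 3310 × (1010 − 5.51) × 21.9 / [1700 × (1 + 0.0858 × 21.9)] = 3.83×10^7 / 4894 = 7825 m³.
Hydraulic retention time τ = V/Q = 7825 / 3310 = 2.364 d = 56.74 h.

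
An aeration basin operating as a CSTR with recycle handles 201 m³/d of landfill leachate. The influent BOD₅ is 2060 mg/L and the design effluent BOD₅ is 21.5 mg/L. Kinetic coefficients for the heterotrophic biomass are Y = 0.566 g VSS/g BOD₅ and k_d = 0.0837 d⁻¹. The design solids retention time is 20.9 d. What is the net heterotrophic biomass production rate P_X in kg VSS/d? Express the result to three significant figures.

Y_obs = Y / (1 + k_d θ_c) = 0.566 / (1 + 0.0837 × 20.9) = 0.566 / 2.749 = 0.2059.
Substrate removed = Q·(S₀ − S) = 201 m³/d × (2060 − 21.5) g/m³ = 4.1×10^5 g/d = 409.7 kg/d.
Biomass produced: P_X = Y_obs·Q·ΔS = 0.2059 × 409.7 ≈ 84.35 kg VSS/d.

P_X ≈ 84.4 kg VSS/d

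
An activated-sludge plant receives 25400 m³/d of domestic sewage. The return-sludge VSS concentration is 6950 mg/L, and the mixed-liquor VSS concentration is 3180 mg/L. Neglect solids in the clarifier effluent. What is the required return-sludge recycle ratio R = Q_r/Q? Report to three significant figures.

R ≈ 0.844

Solids balance on the clarifier gives (1+R)X = R·X_r, so R = X/(X_r − X) = 3180 / (6950 − 3180) = 0.8435.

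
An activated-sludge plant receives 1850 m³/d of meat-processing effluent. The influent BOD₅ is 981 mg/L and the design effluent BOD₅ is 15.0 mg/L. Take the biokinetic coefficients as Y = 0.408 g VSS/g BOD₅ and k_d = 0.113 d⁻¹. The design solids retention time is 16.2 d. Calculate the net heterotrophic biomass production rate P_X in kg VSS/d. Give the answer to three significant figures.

P_X ≈ 258 kg VSS/d

Observed yield with endogenous decay: Y_obs = Y / (1 + k_d·θ_c) = 0.408 / (1 + 0.113 × 16.2) = 0.408 / 2.831 = 0.1441 g VSS/g BOD₅.
ΔS = 981 − 15.0 = 966.0 mg/L, so the substrate removal rate is 1850 × 966.0/1000 = 1787 kg BOD₅/d.
So the net sludge growth is P_X = 0.1441 × 1787 = 257.6 kg VSS/d.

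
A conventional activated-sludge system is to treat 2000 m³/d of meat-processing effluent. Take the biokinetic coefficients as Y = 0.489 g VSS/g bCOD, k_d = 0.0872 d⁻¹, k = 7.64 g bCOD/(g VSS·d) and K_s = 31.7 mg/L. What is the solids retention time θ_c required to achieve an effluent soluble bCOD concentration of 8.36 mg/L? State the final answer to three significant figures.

From 1/θ_c = Y·k·S/(K_s + S) − k_d: Y·k·S/(K_s+S) = 0.489 × 7.64 × 8.36 / (31.7 + 8.36) = 0.7796 d⁻¹.
1/θ_c = 0.7796 − 0.0872 = 0.6924 d⁻¹, so θ_c = 1.444 d.

θ_c ≈ 1.44 d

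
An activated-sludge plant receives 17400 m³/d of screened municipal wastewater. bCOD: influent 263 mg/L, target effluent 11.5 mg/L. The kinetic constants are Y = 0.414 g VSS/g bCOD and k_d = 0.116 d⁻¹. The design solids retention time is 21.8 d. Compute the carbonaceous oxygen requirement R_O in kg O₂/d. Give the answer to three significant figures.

The observed yield is Y_obs = Y/(1 + k_d·θ_c) = 0.414 / (1 + 0.116 × 21.8) = 0.414 / 3.529 = 0.1173 g VSS per g bCOD removed.
Q·(S₀ − S) = 17400 × (263 − 11.5) × 10⁻³ = 4376 kg/d removed.
P_X = Y_obs·Q·(S₀ − S) = 0.1173 × 4376 = 513.4 kg VSS/d.
R_O = Q·(S₀ − S) − 1.42·P_X = 4376 − 1.42 × 513.4 = 3647 kg O₂/d.

R_O ≈ 3650 kg O₂/d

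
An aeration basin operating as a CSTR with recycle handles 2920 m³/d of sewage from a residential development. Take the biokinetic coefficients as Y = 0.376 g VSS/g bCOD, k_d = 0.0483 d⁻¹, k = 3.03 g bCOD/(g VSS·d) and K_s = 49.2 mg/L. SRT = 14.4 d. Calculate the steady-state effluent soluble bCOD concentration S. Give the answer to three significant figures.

S ≈ 5.67 mg/L

Effluent substrate depends only on kinetics and SRT: S = K_s(1 + k_d θ_c) / [θ_c(Yk − k_d) − 1] = 49.2 × (1 + 0.0483 × 14.4) / [14.4 × (0.376 × 3.03 − 0.0483) − 1] = 83.42 / 14.71 = 5.671 mg/L.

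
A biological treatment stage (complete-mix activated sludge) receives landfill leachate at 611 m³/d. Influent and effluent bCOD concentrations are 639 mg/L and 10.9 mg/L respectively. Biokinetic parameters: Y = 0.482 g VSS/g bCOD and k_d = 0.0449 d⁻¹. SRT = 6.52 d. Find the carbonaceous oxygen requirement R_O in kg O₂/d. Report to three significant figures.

Correct the yield for decay: Y_obs = Y/(1 + k_d θ_c) = 0.482 / (1 + 0.0449 × 6.52) = 0.482 / 1.293 = 0.3728.
Substrate removed = Q·(S₀ − S) = 611 m³/d × (639 − 10.9) g/m³ = 3.84×10^5 g/d = 383.8 kg/d.
Biomass synthesised: P_X = Y_obs × 383.8 = 143.1 kg VSS/d.
R_O = Q·(S₀ − S) − 1.42·P_X = 383.8 − 1.42 × 143.1 = 180.6 kg O₂/d.

R_O ≈ 181 kg O₂/d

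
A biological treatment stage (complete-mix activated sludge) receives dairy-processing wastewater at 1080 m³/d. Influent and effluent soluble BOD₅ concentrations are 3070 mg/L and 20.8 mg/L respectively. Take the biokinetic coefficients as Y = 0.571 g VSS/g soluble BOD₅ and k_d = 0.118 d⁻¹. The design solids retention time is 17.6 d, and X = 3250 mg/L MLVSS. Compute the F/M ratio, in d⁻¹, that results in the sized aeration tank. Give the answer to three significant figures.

F/M ≈ 0.308 d⁻¹

Rearranging the biomass balance for a CMAS with decay, V = Y·Q·ΔS·θ_c / [X·(1+k_d θ_c)] = 0.571 × 1080 × (3070 − 20.8) × 17.6 / [3250 × (1 + 0.118 × 17.6)] = 3.31×10^7 / 10000 = 3310 m³.
Food-to-microorganism ratio F/M = Q S₀ / (V X) = 1080 × 3070 / (3310 × 3250) = 0.3082 d⁻¹.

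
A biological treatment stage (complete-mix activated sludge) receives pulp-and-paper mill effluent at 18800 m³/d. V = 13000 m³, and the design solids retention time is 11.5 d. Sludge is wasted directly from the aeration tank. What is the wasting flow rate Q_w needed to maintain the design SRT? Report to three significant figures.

Q_w ≈ 1130 m³/d

For wasting at MLVSS concentration, Q_w = V/θ_c = 13000/11.5 = 1130 m³/d.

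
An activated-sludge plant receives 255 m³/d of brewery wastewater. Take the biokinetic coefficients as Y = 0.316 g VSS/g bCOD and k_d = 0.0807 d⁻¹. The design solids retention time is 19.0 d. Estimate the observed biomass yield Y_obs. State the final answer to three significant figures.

Y_obs ≈ 0.125 g VSS/g bCOD

Y_obs = Y / (1 + k_d θ_c) = 0.316 / (1 + 0.0807 × 19.0) = 0.316 / 2.533 = 0.1247.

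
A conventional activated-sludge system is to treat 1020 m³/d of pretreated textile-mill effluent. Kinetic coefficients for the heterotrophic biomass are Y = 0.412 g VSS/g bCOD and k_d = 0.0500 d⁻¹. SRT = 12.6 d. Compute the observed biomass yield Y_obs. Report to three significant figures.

Y_obs = Y / (1 + k_d θ_c) = 0.412 / (1 + 0.0500 × 12.6) = 0.412 / 1.630 = 0.2528.

Y_obs ≈ 0.253 g VSS/g bCOD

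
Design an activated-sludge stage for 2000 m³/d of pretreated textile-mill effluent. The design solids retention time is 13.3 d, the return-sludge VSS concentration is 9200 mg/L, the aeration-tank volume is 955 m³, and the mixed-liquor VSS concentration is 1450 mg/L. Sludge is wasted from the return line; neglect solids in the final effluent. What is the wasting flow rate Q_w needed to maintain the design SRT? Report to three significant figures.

Wasting from the return line (neglecting effluent solids): Q_w = V·X / (θ_c·X_r) = 955.0 × 1450 / (13.3 × 9200) = 11.32 m³/d.

Q_w ≈ 11.3 m³/d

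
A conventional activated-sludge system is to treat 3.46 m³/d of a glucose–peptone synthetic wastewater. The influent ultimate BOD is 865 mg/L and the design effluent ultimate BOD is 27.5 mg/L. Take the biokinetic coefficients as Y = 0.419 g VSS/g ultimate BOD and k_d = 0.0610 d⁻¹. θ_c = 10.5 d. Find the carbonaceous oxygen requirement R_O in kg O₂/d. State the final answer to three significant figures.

R_O ≈ 1.85 kg O₂/d

Observed yield with endogenous decay: Y_obs = Y / (1 + k_d·θ_c) = 0.419 / (1 + 0.0610 × 10.5) = 0.419 / 1.640 = 0.2554 g VSS/g ultimate BOD.
Q·(S₀ − S) = 3.46 × (865 − 27.5) × 10⁻³ = 2.898 kg/d removed.
Biomass synthesised: P_X = Y_obs × 2.898 = 0.7401 kg VSS/d.
R_O = Q·ΔS − 1.42 P_X = 2.898 − 1.051 = 1.847 kg O₂/d.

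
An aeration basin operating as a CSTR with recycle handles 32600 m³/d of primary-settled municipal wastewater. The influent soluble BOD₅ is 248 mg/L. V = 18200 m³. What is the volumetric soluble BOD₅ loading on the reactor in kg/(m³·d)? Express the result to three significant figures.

Volumetric loading L_v = Q·S₀ / V = 32600 × 248 g/m³ / 18200 m³ = 444.2 g/(m³·d) = 0.4442 kg soluble BOD₅/(m³·d).

L_v ≈ 0.444 kg soluble BOD₅/(m³·d)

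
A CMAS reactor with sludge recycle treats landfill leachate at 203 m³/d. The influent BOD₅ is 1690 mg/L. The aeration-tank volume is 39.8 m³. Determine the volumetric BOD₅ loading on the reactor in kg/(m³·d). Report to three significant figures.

L_v ≈ 8.62 kg BOD₅/(m³·d)

L_v = Q S₀ / V = 203 × 1690 × 10⁻³ / 39.80 = 8.620 kg/(m³·d).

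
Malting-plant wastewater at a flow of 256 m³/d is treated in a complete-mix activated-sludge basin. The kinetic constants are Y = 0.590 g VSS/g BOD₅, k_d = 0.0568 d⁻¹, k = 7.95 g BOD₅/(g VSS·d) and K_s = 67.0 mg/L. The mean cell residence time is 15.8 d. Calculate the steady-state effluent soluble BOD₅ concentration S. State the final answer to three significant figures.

For a completely mixed reactor with recycle the Lawrence–McCarty relation gives S = K_s·(1 + k_d·θ_c) / [θ_c·(Y·k − k_d) − 1] = 67.0 × (1 + 0.0568 × 15.8) / [15.8 × (0.590 × 7.95 − 0.0568) − 1] = 127.1 / 72.21 = 1.760 mg/L.

S ≈ 1.76 mg/L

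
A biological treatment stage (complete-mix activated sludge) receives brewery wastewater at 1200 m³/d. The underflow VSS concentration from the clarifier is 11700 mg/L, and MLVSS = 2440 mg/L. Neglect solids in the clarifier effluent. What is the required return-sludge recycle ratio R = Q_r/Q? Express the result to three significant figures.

R = Q_r/Q = X/(X_r − X) = 2440 / (11700 − 2440) = 0.2635.

R ≈ 0.263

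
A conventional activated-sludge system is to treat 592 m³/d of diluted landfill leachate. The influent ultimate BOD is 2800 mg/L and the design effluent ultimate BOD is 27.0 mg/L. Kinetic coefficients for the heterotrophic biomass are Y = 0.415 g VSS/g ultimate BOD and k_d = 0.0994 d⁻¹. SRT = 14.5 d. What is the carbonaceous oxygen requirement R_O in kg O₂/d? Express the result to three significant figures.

R_O ≈ 1250 kg O₂/d

Y_obs = Y / (1 + k_d θ_c) = 0.415 / (1 + 0.0994 × 14.5) = 0.415 / 2.441 = 0.1700.
ΔS = 2800 − 27.0 = 2773 mg/L, so the substrate removal rate is 592 × 2773/1000 = 1642 kg ultimate BOD/d.
Biomass synthesised: P_X = Y_obs × 1642 = 279.1 kg VSS/d.
R_O = Q·ΔS − 1.42 P_X = 1642 − 396.3 = 1245 kg O₂/d.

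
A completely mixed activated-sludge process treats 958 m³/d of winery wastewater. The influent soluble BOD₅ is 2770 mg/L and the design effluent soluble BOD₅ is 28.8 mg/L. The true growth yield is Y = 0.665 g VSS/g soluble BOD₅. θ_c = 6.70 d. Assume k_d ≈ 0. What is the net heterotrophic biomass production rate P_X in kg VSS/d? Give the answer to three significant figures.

With endogenous decay neglected, the observed yield equals the true yield: Y_obs = Y = 0.665 g VSS/g soluble BOD₅.
Substrate removed = Q·(S₀ − S) = 958 m³/d × (2770 − 28.8) g/m³ = 2.63×10^6 g/d = 2626 kg/d.
Biomass produced: P_X = Y_obs·Q·ΔS = 0.6650 × 2626 ≈ 1746 kg VSS/d.

P_X ≈ 1750 kg VSS/d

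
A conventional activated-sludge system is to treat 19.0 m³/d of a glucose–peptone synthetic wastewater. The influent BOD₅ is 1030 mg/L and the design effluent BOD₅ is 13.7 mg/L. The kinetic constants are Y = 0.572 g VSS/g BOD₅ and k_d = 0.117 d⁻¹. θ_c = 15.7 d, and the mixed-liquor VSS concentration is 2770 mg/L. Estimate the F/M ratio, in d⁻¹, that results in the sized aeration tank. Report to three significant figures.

F/M ≈ 0.320 d⁻¹

Rearranging the biomass balance for a CMAS with decay, V = Y·Q·ΔS·θ_c / [X·(1+k_d θ_c)] = 0.572 × 19.0 × (1030 − 13.7) × 15.7 / [2770 × (1 + 0.117 × 15.7)] = 1.73×10^5 / 7858 = 22.07 m³.
Food-to-microorganism ratio F/M = Q S₀ / (V X) = 19.0 × 1030 / (22.07 × 2770) = 0.3202 d⁻¹.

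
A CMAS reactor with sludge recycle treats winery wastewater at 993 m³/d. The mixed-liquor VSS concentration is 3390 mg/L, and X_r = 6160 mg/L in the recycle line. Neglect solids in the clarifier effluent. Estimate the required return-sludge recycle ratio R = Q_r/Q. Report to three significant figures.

Mass balance around the secondary clarifier (neglecting effluent solids): R = X / (X_r − X) = 3390 / (6160 − 3390) = 1.224.

R ≈ 1.22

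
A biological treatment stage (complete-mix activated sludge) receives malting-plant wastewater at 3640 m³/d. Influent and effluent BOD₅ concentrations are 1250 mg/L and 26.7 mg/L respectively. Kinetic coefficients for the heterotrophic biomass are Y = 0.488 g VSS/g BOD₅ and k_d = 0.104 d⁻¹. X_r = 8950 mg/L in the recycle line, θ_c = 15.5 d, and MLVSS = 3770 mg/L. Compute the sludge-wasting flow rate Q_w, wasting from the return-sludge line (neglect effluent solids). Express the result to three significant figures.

Steady-state biomass mass balance: V·X·(1 + k_d·θ_c) = Y·Q·(S₀ − S)·θ_c, so V = 0.488 × 3640 × (1250 − 26.7) × 15.5 / [3770 × (1 + 0.104 × 15.5)] = 3.37×10^7 / 9847 = 3420 m³.
Wasting from the return line (neglecting effluent solids): Q_w = V·X / (θ_c·X_r) = 3420 × 3770 / (15.5 × 8950) = 92.95 m³/d.

Q_w ≈ 93.0 m³/d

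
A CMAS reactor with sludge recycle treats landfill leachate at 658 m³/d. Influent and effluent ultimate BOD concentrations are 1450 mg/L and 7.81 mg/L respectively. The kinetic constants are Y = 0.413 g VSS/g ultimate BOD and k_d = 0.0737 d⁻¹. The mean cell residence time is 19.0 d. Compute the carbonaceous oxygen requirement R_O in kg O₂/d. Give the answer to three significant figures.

R_O ≈ 717 kg O₂/d

Y_obs = Y / (1 + k_d θ_c) = 0.413 / (1 + 0.0737 × 19.0) = 0.413 / 2.400 = 0.1721.
Mass of ultimate BOD removed per day: Q(S₀ − S) = 658 × 1442 g/m³ = 949.0 kg/d.
P_X = Y_obs·Q·(S₀ − S) = 0.1721 × 949.0 = 163.3 kg VSS/d.
R_O = Q·ΔS − 1.42 P_X = 949.0 − 231.9 = 717.1 kg O₂/d.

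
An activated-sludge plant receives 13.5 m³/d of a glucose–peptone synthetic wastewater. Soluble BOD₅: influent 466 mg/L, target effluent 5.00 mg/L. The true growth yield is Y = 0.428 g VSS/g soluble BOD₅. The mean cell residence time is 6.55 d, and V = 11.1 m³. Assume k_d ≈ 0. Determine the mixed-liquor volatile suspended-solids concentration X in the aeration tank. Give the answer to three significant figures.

X ≈ 1570 mg/L

From V·X = Y·Q·(S₀ − S)·θ_c (decay neglected): X = 0.428 × 13.5 × (466 − 5.00) × 6.55 / 11.1 = 1572 mg/L.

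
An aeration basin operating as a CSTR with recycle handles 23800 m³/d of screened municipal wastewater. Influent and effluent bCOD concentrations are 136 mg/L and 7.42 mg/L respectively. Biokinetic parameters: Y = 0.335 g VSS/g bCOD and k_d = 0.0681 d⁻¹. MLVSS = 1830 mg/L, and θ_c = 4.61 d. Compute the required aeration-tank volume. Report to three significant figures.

V ≈ 1970 m³

From the SRT design equation V = Y Q (S₀−S) θ_c / [X (1 + k_d θ_c)] = 0.335 × 23800 × (136 − 7.42) × 4.61 / [1830 × (1 + 0.0681 × 4.61)] = 4.73×10^6 / 2405 = 1965 m³.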